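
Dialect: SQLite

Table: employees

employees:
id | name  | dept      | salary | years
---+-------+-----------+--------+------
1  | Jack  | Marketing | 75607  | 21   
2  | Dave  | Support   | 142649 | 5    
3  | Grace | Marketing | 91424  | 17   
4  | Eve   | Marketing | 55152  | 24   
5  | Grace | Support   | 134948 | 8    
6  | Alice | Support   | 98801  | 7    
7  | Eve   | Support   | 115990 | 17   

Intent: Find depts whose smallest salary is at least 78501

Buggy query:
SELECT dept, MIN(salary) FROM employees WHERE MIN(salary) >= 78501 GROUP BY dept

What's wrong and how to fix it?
Bug: Aggregates like MIN are computed per group after WHERE runs

Fix: Use HAVING for the per-group MIN condition

Corrected query:
SELECT dept, MIN(salary) FROM employees GROUP BY dept HAVING MIN(salary) >= 78501

Result:
dept    | MIN(salary)
--------+------------
Support | 98801      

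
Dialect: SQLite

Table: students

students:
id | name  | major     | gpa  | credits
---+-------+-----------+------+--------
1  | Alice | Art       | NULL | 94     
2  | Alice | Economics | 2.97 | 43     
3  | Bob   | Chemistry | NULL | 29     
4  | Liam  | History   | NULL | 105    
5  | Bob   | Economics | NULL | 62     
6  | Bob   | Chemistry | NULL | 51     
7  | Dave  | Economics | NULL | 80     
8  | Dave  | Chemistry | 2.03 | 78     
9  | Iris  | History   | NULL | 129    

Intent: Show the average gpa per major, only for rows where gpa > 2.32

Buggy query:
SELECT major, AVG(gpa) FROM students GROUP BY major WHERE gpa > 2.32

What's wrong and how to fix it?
Bug: Row-level WHERE must come before GROUP BY in the clause order

Fix: Place WHERE between FROM and GROUP BY

Corrected query:
SELECT major, AVG(gpa) FROM students WHERE gpa > 2.32 GROUP BY major

Result:
major     | AVG(gpa)
----------+---------
Economics | 2.97    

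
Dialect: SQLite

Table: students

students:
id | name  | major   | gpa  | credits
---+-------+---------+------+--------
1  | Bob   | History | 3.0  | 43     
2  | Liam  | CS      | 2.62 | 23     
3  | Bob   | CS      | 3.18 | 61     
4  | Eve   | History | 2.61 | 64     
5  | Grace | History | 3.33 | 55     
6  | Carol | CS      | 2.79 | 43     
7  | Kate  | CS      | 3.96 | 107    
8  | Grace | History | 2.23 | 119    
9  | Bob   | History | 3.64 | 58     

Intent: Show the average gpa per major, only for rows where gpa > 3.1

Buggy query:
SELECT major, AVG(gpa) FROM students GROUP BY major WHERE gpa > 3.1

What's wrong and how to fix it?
Bug: WHERE cannot follow GROUP BY

Fix: Place WHERE between FROM and GROUP BY

Corrected query:
SELECT major, AVG(gpa) FROM students WHERE gpa > 3.1 GROUP BY major

Result:
major   | AVG(gpa)
--------+---------
CS      | 3.57    
History | 3.485   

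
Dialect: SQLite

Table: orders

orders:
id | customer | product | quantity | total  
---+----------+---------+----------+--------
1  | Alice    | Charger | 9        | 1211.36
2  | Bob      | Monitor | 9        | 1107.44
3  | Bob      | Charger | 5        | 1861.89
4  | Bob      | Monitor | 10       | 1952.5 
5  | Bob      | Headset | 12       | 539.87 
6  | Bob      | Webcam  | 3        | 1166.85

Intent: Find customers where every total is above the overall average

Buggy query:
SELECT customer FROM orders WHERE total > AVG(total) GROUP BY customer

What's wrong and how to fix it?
Bug: AVG() is an aggregate; it can't sit directly in WHERE

Fix: Use a subquery for AVG and a HAVING MIN(...) filter so the condition holds for every row in the group

Corrected query:
SELECT customer FROM orders GROUP BY customer HAVING MIN(total) > (SELECT AVG(total) FROM orders)

Result:
(no rows)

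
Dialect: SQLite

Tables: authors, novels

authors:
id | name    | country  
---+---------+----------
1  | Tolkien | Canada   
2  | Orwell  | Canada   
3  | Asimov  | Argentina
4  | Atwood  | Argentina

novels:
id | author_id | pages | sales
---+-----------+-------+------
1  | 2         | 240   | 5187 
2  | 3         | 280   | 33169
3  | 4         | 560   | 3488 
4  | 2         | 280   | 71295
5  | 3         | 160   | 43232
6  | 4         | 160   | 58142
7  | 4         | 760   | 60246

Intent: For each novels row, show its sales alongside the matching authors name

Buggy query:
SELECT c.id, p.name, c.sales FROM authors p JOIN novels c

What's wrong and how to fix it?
Bug: JOIN with no ON clause produces a cartesian product; every novels row pairs with every authors row

Fix: Specify the join condition linking the foreign key to the parent id

Corrected query:
SELECT c.id, p.name, c.sales FROM authors p JOIN novels c ON c.author_id = p.id

Result:
id | name   | sales
---+--------+------
1  | Orwell | 5187 
2  | Asimov | 33169
3  | Atwood | 3488 
4  | Orwell | 71295
5  | Asimov | 43232
6  | Atwood | 58142
7  | Atwood | 60246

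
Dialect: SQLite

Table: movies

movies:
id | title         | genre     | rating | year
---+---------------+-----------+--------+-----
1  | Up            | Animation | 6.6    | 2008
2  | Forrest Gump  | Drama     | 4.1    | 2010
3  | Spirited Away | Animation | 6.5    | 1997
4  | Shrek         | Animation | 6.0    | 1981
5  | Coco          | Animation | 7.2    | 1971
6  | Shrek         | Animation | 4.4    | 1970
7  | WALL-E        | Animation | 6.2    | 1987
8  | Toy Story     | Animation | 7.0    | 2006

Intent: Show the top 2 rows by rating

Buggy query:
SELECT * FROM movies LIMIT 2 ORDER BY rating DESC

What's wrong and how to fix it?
Bug: ORDER BY cannot follow LIMIT; LIMIT is the final clause

Fix: Swap the clauses: ORDER BY first, then LIMIT

Corrected query:
SELECT * FROM movies ORDER BY rating DESC LIMIT 2

Result:
id | title     | genre     | rating | year
---+-----------+-----------+--------+-----
5  | Coco      | Animation | 7.2    | 1971
8  | Toy Story | Animation | 7      | 2006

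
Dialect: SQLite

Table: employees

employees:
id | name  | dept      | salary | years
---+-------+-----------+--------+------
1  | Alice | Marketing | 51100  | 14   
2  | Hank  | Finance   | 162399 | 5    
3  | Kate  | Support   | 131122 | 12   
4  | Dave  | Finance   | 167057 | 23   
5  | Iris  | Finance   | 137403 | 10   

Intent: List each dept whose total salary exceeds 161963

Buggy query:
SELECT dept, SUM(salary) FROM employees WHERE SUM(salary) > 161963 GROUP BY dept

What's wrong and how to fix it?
Bug: Aggregate functions cannot appear in a WHERE clause

Fix: Move the aggregate condition to a HAVING clause

Corrected query:
SELECT dept, SUM(salary) FROM employees GROUP BY dept HAVING SUM(salary) > 161963

Result:
dept    | SUM(salary)
--------+------------
Finance | 466859     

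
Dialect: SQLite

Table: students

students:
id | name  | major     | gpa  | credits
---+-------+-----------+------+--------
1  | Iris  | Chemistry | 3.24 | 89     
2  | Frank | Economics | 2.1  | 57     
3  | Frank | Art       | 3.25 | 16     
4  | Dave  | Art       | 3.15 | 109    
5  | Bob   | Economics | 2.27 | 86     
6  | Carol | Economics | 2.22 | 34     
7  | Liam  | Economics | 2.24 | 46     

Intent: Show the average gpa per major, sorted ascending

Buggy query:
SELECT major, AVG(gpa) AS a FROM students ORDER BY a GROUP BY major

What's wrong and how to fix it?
Bug: ORDER BY appears before GROUP BY; SQL clause order requires GROUP BY first

Fix: Reorder: SELECT … FROM … GROUP BY … ORDER BY …

Corrected query:
SELECT major, AVG(gpa) AS a FROM students GROUP BY major ORDER BY a

Result:
major     | a     
----------+-------
Economics | 2.2075
Art       | 3.2   
Chemistry | 3.24  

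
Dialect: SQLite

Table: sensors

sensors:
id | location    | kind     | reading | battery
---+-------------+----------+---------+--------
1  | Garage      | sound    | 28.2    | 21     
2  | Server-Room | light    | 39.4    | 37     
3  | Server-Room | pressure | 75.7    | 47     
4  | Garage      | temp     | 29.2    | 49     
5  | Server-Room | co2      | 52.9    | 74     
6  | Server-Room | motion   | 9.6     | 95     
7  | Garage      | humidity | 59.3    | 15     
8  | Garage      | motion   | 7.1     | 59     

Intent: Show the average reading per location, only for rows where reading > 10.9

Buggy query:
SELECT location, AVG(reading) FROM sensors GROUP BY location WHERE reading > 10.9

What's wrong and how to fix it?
Bug: WHERE cannot follow GROUP BY

Fix: Move the WHERE clause before GROUP BY

Corrected query:
SELECT location, AVG(reading) FROM sensors WHERE reading > 10.9 GROUP BY location

Result:
location    | AVG(reading)
------------+-------------
Garage      | 38.9        
Server-Room | 56          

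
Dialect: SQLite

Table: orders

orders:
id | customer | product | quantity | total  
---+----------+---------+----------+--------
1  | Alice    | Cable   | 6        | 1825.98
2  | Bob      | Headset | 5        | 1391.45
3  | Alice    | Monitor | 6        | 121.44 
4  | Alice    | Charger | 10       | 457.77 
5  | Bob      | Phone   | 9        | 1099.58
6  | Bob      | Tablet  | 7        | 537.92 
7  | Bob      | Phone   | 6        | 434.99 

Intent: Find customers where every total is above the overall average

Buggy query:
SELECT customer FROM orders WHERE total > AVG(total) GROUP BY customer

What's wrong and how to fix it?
Bug: AVG() is an aggregate; it can't sit directly in WHERE

Fix: Use a subquery for AVG and a HAVING MIN(...) filter so the condition holds for every row in the group

Corrected query:
SELECT customer FROM orders GROUP BY customer HAVING MIN(total) > (SELECT AVG(total) FROM orders)

Result:
(no rows)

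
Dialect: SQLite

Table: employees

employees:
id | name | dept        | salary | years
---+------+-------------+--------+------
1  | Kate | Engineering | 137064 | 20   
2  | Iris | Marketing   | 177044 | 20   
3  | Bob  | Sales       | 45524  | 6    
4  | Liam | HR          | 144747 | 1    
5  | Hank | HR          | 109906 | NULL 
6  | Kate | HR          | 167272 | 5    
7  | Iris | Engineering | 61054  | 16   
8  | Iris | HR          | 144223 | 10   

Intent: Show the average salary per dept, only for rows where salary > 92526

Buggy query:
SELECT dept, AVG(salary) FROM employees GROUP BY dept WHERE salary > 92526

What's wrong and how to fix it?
Bug: WHERE cannot follow GROUP BY

Fix: Place WHERE between FROM and GROUP BY

Corrected query:
SELECT dept, AVG(salary) FROM employees WHERE salary > 92526 GROUP BY dept

Result:
dept        | AVG(salary)
------------+------------
Engineering | 137064     
HR          | 141537     
Marketing   | 177044     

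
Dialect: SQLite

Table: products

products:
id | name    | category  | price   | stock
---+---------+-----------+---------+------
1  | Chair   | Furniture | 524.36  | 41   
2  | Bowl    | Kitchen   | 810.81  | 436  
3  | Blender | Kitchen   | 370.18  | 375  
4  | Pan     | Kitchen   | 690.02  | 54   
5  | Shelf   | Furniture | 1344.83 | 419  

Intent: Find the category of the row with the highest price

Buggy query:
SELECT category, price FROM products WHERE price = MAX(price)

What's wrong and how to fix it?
Bug: MAX(price) is an aggregate and cannot be used directly in WHERE

Fix: Use a subquery: WHERE price = (SELECT MAX(price) FROM products)

Corrected query:
SELECT category, price FROM products WHERE price = (SELECT MAX(price) FROM products)

Result:
category  | price  
----------+--------
Furniture | 1344.83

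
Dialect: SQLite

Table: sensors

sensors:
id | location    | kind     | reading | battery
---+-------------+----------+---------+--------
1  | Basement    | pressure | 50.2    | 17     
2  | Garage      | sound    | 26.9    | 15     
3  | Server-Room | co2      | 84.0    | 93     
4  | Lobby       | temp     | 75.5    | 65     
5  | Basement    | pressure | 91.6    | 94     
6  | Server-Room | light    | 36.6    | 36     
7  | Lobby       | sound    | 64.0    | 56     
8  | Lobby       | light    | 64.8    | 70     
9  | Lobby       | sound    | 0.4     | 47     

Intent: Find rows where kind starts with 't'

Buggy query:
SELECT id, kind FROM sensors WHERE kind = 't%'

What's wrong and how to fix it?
Bug: '=' compares the literal string including the % character; pattern matching needs LIKE

Fix: Replace '=' with LIKE so 't%' is treated as a pattern

Corrected query:
SELECT id, kind FROM sensors WHERE kind LIKE 't%'

Result:
id | kind
---+-----
4  | temp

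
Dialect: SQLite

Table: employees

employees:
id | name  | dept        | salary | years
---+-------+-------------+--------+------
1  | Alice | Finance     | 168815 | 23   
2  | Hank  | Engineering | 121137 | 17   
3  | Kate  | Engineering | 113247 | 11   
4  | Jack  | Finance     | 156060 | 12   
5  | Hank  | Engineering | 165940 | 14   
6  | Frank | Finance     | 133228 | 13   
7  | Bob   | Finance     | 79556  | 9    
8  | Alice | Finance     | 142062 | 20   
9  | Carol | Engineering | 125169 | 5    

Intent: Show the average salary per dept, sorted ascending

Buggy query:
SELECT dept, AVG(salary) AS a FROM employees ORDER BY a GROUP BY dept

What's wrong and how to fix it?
Bug: ORDER BY appears before GROUP BY; SQL clause order requires GROUP BY first

Fix: Reorder: SELECT … FROM … GROUP BY … ORDER BY …

Corrected query:
SELECT dept, AVG(salary) AS a FROM employees GROUP BY dept ORDER BY a

Result:
dept        | a        
------------+----------
Engineering | 131373.25
Finance     | 135944.2 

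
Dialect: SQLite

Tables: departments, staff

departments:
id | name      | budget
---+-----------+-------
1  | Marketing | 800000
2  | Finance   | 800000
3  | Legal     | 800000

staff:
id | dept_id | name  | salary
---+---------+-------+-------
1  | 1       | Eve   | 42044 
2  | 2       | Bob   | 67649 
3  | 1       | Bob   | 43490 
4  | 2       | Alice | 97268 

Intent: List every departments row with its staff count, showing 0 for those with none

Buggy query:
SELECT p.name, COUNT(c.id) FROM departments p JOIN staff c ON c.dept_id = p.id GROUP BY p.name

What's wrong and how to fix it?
Bug: An inner join excludes parents with zero children

Fix: Switch to LEFT JOIN to retain unmatched parent rows

Corrected query:
SELECT p.name, COUNT(c.id) FROM departments p LEFT JOIN staff c ON c.dept_id = p.id GROUP BY p.name

Result:
name      | COUNT(c.id)
----------+------------
Finance   | 2          
Legal     | 0          
Marketing | 2          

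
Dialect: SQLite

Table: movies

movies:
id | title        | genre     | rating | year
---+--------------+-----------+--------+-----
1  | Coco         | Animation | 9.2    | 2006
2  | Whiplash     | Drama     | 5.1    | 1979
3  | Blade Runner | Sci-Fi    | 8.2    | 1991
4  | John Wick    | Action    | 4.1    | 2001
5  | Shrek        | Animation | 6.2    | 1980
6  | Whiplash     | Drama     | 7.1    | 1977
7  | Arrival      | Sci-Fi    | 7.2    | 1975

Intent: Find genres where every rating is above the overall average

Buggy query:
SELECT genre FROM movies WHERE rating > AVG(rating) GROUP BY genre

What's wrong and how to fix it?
Bug: AVG() is an aggregate; it can't sit directly in WHERE

Fix: Compute the overall average in a scalar subquery and compare each group's MIN against it in HAVING

Corrected query:
SELECT genre FROM movies GROUP BY genre HAVING MIN(rating) > (SELECT AVG(rating) FROM movies)

Result:
genre 
------
Sci-Fi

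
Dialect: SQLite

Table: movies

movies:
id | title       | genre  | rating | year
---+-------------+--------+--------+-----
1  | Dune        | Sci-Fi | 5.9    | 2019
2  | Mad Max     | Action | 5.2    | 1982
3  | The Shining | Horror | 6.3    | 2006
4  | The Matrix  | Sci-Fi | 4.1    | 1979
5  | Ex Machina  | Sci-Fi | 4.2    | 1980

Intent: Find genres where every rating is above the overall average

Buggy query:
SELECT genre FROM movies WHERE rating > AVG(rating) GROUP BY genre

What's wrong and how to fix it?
Bug: WHERE evaluates per row before aggregation, so AVG() is unavailable

Fix: Use a subquery for AVG and a HAVING MIN(...) filter so the condition holds for every row in the group

Corrected query:
SELECT genre FROM movies GROUP BY genre HAVING MIN(rating) > (SELECT AVG(rating) FROM movies)

Result:
genre 
------
Action
Horror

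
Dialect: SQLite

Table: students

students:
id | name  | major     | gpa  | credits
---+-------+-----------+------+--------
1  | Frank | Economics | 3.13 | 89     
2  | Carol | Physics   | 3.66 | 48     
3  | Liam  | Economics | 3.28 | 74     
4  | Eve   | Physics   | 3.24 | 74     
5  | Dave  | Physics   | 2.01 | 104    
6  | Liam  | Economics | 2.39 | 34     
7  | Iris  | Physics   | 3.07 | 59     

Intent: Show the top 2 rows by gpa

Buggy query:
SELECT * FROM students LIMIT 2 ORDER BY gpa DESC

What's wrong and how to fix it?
Bug: ORDER BY cannot follow LIMIT; LIMIT is the final clause

Fix: Sort with ORDER BY, then apply LIMIT

Corrected query:
SELECT * FROM students ORDER BY gpa DESC LIMIT 2

Result:
id | name  | major     | gpa  | credits
---+-------+-----------+------+--------
2  | Carol | Physics   | 3.66 | 48     
3  | Liam  | Economics | 3.28 | 74     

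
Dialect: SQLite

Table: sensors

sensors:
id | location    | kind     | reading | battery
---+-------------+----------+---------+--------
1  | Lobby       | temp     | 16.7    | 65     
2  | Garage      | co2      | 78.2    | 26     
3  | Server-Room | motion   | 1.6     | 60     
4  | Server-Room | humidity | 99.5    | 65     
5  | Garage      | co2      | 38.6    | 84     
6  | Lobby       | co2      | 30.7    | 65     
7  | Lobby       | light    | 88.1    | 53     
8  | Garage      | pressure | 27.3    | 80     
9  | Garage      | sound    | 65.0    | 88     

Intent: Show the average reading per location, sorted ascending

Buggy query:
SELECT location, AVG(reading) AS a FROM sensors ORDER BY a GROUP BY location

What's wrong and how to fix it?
Bug: ORDER BY appears before GROUP BY; SQL clause order requires GROUP BY first

Fix: Reorder: SELECT … FROM … GROUP BY … ORDER BY …

Corrected query:
SELECT location, AVG(reading) AS a FROM sensors GROUP BY location ORDER BY a

Result:
location    | a        
------------+----------
Lobby       | 45.166667
Server-Room | 50.55    
Garage      | 52.275   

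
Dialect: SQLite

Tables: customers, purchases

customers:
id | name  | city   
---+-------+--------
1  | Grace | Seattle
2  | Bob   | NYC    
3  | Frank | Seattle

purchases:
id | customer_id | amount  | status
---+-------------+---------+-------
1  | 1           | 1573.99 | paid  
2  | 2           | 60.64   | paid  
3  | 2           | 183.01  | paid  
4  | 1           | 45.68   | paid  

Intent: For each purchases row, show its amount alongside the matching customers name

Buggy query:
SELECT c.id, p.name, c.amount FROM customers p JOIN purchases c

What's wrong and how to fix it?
Bug: Missing join condition: each purchases row is matched to all customers rows instead of just its own

Fix: Specify the join condition linking the foreign key to the parent id

Corrected query:
SELECT c.id, p.name, c.amount FROM customers p JOIN purchases c ON c.customer_id = p.id

Result:
id | name  | amount 
---+-------+--------
1  | Grace | 1573.99
2  | Bob   | 60.64  
3  | Bob   | 183.01 
4  | Grace | 45.68  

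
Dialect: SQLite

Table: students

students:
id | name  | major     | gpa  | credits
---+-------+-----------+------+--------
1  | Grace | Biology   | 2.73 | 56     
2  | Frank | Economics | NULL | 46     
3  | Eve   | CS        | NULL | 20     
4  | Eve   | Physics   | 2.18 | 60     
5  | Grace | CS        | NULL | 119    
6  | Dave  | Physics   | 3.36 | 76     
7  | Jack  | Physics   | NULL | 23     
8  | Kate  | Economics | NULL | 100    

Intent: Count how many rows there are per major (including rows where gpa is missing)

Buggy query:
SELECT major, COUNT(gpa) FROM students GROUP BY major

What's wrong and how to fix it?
Bug: COUNT(column) counts non-NULL values only; rows with NULL gpa aren't counted

Fix: Use COUNT(*) to count all rows regardless of NULL

Corrected query:
SELECT major, COUNT(*) FROM students GROUP BY major

Result:
major     | COUNT(*)
----------+---------
Biology   | 1       
CS        | 2       
Economics | 2       
Physics   | 3       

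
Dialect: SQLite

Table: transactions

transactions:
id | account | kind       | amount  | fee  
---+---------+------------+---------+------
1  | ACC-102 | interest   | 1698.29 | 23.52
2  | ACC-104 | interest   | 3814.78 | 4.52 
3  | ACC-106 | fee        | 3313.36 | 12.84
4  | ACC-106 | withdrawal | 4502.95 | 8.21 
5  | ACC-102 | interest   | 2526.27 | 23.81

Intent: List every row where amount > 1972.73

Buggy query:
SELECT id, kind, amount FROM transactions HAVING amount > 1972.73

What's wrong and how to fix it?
Bug: HAVING filters the output of aggregation, but this query has no GROUP BY and no aggregate functions, so SQLite rejects it (HAVING clause on a non-aggregate query); the condition here is per row

Fix: Replace HAVING with WHERE since the condition applies to individual rows

Corrected query:
SELECT id, kind, amount FROM transactions WHERE amount > 1972.73

Result:
id | kind       | amount 
---+------------+--------
2  | interest   | 3814.78
3  | fee        | 3313.36
4  | withdrawal | 4502.95
5  | interest   | 2526.27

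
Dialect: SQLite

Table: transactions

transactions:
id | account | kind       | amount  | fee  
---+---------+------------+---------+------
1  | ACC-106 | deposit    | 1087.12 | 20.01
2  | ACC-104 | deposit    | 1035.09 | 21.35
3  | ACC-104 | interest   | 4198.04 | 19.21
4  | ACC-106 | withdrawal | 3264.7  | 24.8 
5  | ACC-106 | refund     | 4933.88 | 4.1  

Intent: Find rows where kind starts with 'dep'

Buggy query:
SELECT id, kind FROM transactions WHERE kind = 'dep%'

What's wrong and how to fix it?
Bug: Wildcards only work with LIKE; '=' treats '%' as a literal character

Fix: Use LIKE for wildcard pattern matching

Corrected query:
SELECT id, kind FROM transactions WHERE kind LIKE 'dep%'

Result:
id | kind   
---+--------
1  | deposit
2  | deposit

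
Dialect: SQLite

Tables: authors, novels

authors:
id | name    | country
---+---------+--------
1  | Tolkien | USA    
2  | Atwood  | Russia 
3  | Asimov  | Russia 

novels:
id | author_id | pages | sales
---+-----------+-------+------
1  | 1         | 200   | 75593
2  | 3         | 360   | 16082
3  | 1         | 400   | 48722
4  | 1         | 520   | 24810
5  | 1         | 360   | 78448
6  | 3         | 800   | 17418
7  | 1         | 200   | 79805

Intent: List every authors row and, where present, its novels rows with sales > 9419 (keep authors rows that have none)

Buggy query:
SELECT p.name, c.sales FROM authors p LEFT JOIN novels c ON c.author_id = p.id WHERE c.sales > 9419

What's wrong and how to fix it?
Bug: A WHERE condition on the right-hand table after LEFT JOIN drops unmatched parents

Fix: Put 'c.sales > 9419' in the JOIN's ON clause instead of WHERE

Corrected query:
SELECT p.name, c.sales FROM authors p LEFT JOIN novels c ON c.author_id = p.id AND c.sales > 9419

Result:
name    | sales
--------+------
Tolkien | 24810
Tolkien | 48722
Tolkien | 75593
Tolkien | 78448
Tolkien | 79805
Atwood  | NULL 
Asimov  | 16082
Asimov  | 17418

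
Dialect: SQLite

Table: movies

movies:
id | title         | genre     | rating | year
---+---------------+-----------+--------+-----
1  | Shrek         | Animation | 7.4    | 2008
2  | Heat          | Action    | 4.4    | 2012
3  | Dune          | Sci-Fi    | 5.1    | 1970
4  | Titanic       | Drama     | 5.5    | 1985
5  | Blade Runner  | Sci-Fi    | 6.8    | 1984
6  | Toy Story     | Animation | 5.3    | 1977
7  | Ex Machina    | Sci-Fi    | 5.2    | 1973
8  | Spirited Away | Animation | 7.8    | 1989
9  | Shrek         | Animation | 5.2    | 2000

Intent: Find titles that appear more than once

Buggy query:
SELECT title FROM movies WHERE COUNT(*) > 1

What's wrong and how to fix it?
Bug: WHERE can't reference COUNT(*); aggregates are computed after WHERE

Fix: Group first, then use HAVING for the count condition

Corrected query:
SELECT title FROM movies GROUP BY title HAVING COUNT(*) > 1

Result:
title
-----
Shrek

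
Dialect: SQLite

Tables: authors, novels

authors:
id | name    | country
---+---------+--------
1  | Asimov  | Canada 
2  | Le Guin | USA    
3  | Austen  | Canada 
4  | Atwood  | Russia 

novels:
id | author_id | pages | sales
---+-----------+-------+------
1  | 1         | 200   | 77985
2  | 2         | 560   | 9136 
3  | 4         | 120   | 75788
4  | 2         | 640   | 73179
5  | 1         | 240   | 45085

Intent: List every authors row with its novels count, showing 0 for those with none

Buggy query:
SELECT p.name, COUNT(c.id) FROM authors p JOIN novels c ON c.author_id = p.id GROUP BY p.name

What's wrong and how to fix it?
Bug: An inner join excludes parents with zero children

Fix: Use LEFT JOIN so parents without children still appear (COUNT(c.id) gives 0)

Corrected query:
SELECT p.name, COUNT(c.id) FROM authors p LEFT JOIN novels c ON c.author_id = p.id GROUP BY p.name

Result:
name    | COUNT(c.id)
--------+------------
Asimov  | 2          
Atwood  | 1          
Austen  | 0          
Le Guin | 2          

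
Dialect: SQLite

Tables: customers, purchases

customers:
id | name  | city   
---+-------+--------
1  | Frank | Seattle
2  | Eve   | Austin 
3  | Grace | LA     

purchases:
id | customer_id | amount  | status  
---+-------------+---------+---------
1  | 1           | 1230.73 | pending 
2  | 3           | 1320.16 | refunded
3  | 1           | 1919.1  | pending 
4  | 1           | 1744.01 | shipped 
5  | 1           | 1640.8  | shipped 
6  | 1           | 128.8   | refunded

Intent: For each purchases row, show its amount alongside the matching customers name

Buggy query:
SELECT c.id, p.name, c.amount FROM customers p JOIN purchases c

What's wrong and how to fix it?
Bug: Missing join condition: each purchases row is matched to all customers rows instead of just its own

Fix: Add ON c.customer_id = p.id to the JOIN

Corrected query:
SELECT c.id, p.name, c.amount FROM customers p JOIN purchases c ON c.customer_id = p.id

Result:
id | name  | amount 
---+-------+--------
1  | Frank | 1230.73
2  | Grace | 1320.16
3  | Frank | 1919.1 
4  | Frank | 1744.01
5  | Frank | 1640.8 
6  | Frank | 128.8  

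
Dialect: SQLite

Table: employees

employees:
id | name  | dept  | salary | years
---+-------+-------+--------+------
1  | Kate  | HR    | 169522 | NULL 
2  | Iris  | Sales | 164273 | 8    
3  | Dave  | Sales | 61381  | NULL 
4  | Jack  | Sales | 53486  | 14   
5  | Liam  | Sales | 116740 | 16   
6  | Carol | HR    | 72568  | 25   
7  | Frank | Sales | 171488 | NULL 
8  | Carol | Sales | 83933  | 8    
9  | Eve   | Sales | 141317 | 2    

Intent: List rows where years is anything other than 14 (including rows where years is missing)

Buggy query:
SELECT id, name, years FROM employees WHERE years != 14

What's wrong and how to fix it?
Bug: 'years != 14' is unknown when years is NULL, so NULL rows are silently excluded

Fix: Add an explicit OR years IS NULL to include the missing-value rows

Corrected query:
SELECT id, name, years FROM employees WHERE years != 14 OR years IS NULL

Result:
id | name  | years
---+-------+------
1  | Kate  | NULL 
2  | Iris  | 8    
3  | Dave  | NULL 
5  | Liam  | 16   
6  | Carol | 25   
7  | Frank | NULL 
8  | Carol | 8    
9  | Eve   | 2    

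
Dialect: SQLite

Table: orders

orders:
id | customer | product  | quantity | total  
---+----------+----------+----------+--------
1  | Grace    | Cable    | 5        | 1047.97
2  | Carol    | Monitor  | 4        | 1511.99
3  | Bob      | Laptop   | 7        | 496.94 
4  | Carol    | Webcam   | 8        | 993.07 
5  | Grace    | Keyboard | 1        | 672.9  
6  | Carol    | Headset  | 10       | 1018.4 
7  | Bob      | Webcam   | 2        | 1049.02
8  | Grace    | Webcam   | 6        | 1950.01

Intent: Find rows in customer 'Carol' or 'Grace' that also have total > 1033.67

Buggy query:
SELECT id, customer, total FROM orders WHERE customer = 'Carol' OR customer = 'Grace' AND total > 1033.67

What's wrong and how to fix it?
Bug: AND binds tighter than OR, so this parses as customer = 'Carol' OR (customer = 'Grace' AND total > 1033.67)

Fix: Group the OR with parentheses (or use IN), then AND the threshold

Corrected query:
SELECT id, customer, total FROM orders WHERE (customer = 'Carol' OR customer = 'Grace') AND total > 1033.67

Result:
id | customer | total  
---+----------+--------
1  | Grace    | 1047.97
2  | Carol    | 1511.99
8  | Grace    | 1950.01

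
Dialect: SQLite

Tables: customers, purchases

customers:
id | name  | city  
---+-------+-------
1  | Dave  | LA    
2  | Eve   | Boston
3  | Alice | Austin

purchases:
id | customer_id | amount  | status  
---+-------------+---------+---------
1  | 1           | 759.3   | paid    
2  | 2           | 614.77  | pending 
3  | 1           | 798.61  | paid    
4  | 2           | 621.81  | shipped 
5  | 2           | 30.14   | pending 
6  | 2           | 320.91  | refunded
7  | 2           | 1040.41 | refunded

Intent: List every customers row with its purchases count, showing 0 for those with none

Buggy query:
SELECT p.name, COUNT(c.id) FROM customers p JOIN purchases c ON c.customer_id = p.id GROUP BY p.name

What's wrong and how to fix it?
Bug: An inner join excludes parents with zero children

Fix: Use LEFT JOIN so parents without children still appear (COUNT(c.id) gives 0)

Corrected query:
SELECT p.name, COUNT(c.id) FROM customers p LEFT JOIN purchases c ON c.customer_id = p.id GROUP BY p.name

Result:
name  | COUNT(c.id)
------+------------
Alice | 0          
Dave  | 2          
Eve   | 5          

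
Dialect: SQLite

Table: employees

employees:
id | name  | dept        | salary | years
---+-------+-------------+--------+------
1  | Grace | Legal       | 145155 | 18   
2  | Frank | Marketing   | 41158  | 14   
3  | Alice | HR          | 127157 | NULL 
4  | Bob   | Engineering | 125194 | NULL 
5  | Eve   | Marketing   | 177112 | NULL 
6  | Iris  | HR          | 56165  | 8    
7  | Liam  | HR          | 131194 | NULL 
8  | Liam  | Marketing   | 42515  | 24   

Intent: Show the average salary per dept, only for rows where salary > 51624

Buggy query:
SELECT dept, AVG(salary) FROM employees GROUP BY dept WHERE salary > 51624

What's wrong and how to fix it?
Bug: WHERE cannot follow GROUP BY

Fix: Move the WHERE clause before GROUP BY

Corrected query:
SELECT dept, AVG(salary) FROM employees WHERE salary > 51624 GROUP BY dept

Result:
dept        | AVG(salary)  
------------+--------------
Engineering | 125194       
HR          | 104838.666667
Legal       | 145155       
Marketing   | 177112       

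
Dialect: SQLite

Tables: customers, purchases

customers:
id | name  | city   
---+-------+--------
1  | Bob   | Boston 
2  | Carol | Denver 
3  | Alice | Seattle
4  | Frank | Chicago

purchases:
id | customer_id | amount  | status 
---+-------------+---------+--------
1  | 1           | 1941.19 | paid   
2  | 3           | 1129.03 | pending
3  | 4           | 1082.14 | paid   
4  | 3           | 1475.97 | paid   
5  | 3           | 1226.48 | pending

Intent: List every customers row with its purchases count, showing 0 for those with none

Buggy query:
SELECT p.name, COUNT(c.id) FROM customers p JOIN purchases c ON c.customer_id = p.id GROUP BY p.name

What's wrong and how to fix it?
Bug: An inner join excludes parents with zero children

Fix: Use LEFT JOIN so parents without children still appear (COUNT(c.id) gives 0)

Corrected query:
SELECT p.name, COUNT(c.id) FROM customers p LEFT JOIN purchases c ON c.customer_id = p.id GROUP BY p.name

Result:
name  | COUNT(c.id)
------+------------
Alice | 3          
Bob   | 1          
Carol | 0          
Frank | 1          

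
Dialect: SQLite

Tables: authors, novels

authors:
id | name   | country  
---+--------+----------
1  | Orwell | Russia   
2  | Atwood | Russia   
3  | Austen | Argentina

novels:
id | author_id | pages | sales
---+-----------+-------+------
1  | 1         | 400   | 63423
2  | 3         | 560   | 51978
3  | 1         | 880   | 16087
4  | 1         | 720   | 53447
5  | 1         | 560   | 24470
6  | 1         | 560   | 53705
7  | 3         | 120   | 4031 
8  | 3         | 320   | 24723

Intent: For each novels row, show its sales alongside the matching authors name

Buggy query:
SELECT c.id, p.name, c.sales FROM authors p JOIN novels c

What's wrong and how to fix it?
Bug: JOIN with no ON clause produces a cartesian product; every novels row pairs with every authors row

Fix: Specify the join condition linking the foreign key to the parent id

Corrected query:
SELECT c.id, p.name, c.sales FROM authors p JOIN novels c ON c.author_id = p.id

Result:
id | name   | sales
---+--------+------
1  | Orwell | 63423
2  | Austen | 51978
3  | Orwell | 16087
4  | Orwell | 53447
5  | Orwell | 24470
6  | Orwell | 53705
7  | Austen | 4031 
8  | Austen | 24723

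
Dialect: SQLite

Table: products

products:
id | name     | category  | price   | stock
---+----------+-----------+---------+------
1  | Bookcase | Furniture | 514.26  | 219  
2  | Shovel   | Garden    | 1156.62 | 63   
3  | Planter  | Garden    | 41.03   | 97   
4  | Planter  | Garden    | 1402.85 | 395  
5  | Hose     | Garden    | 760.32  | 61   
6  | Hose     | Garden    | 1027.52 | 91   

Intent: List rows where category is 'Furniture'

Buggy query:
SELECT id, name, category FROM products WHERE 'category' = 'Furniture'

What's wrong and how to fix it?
Bug: Single quotes denote string literals in SQL; the column name is being compared as a constant string

Fix: Reference the column as category without single quotes

Corrected query:
SELECT id, name, category FROM products WHERE category = 'Furniture'

Result:
id | name     | category 
---+----------+----------
1  | Bookcase | Furniture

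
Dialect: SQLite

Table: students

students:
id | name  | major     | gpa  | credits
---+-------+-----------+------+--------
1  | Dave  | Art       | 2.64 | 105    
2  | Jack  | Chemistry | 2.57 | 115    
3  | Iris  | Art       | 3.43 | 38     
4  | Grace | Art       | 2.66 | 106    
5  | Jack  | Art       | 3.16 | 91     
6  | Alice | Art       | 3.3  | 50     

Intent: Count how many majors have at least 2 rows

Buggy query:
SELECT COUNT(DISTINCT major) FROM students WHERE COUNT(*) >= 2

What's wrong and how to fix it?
Bug: COUNT(*) cannot appear in WHERE; the per-group count doesn't exist yet

Fix: Group first with HAVING COUNT(*) >= 2, then COUNT the resulting groups

Corrected query:
SELECT COUNT(*) FROM (SELECT major FROM students GROUP BY major HAVING COUNT(*) >= 2)

Result:
COUNT(*)
--------
1       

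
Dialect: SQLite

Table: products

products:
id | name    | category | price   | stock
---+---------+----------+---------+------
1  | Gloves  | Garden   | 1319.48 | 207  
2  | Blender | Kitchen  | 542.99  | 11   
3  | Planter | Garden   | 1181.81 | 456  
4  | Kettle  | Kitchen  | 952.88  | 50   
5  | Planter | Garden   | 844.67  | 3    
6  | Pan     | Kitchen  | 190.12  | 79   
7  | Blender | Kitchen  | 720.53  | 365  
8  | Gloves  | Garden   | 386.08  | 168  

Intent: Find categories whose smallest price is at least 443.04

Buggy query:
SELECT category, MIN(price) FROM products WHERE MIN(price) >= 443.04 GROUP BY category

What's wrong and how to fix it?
Bug: MIN() in WHERE is a misuse of aggregate

Fix: Replace WHERE with HAVING after the GROUP BY

Corrected query:
SELECT category, MIN(price) FROM products GROUP BY category HAVING MIN(price) >= 443.04

Result:
(no rows)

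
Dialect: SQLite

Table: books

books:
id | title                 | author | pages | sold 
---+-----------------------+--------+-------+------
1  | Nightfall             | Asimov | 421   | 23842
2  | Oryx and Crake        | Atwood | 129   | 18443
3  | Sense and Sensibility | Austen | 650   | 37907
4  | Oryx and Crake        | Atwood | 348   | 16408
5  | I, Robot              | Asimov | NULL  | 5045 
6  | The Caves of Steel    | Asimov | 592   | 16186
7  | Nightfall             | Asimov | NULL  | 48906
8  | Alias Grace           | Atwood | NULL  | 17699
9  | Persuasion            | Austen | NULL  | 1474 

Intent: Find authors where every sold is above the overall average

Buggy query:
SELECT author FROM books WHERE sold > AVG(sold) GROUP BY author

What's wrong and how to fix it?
Bug: WHERE evaluates per row before aggregation, so AVG() is unavailable

Fix: Use a subquery for AVG and a HAVING MIN(...) filter so the condition holds for every row in the group

Corrected query:
SELECT author FROM books GROUP BY author HAVING MIN(sold) > (SELECT AVG(sold) FROM books)

Result:
(no rows)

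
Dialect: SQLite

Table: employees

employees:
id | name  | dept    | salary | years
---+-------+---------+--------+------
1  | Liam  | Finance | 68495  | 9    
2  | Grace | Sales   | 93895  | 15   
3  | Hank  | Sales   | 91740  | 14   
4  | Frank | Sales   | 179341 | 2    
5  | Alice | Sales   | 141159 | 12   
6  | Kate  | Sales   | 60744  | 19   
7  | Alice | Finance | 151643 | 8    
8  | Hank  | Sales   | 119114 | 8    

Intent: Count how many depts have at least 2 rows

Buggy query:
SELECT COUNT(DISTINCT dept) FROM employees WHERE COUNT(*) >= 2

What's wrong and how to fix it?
Bug: WHERE filters individual rows, not groups, so a group-level COUNT is invalid there

Fix: Use a subquery that GROUPs and filters with HAVING, then count its rows

Corrected query:
SELECT COUNT(*) FROM (SELECT dept FROM employees GROUP BY dept HAVING COUNT(*) >= 2)

Result:
COUNT(*)
--------
2       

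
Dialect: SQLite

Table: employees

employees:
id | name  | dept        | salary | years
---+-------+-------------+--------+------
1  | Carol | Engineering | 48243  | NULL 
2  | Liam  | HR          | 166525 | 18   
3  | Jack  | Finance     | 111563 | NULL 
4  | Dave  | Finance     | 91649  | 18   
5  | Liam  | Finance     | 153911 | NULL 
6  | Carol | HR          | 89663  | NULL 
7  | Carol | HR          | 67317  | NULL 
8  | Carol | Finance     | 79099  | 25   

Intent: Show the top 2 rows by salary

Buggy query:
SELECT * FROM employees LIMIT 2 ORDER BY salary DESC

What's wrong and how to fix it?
Bug: LIMIT must come after ORDER BY

Fix: Sort with ORDER BY, then apply LIMIT

Corrected query:
SELECT * FROM employees ORDER BY salary DESC LIMIT 2

Result:
id | name | dept    | salary | years
---+------+---------+--------+------
2  | Liam | HR      | 166525 | 18   
5  | Liam | Finance | 153911 | NULL 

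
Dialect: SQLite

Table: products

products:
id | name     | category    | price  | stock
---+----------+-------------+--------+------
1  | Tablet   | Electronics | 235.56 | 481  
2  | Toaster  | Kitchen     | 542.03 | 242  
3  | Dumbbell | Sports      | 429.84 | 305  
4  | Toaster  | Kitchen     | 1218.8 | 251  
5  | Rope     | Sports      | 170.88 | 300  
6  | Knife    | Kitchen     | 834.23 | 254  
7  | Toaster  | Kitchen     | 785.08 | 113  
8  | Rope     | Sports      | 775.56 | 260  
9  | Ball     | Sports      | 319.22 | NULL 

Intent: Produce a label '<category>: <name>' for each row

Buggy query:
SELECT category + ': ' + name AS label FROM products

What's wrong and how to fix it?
Bug: SQLite uses || for string concatenation; + coerces text to numbers (yielding 0)

Fix: Use the || operator for string concatenation

Corrected query:
SELECT category || ': ' || name AS label FROM products

Result:
label              
-------------------
Electronics: Tablet
Kitchen: Toaster   
Sports: Dumbbell   
Kitchen: Toaster   
Sports: Rope       
Kitchen: Knife     
Kitchen: Toaster   
Sports: Rope       
Sports: Ball       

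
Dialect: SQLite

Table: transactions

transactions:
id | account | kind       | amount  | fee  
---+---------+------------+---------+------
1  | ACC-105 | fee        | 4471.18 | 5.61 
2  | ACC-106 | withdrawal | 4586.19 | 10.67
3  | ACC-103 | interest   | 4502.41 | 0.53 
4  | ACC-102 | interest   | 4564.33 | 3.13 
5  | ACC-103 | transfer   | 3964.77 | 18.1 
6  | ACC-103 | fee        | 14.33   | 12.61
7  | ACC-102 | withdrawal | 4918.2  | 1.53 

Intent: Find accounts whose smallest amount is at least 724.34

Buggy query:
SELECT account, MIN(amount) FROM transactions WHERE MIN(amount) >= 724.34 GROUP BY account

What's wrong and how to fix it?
Bug: MIN() in WHERE is a misuse of aggregate

Fix: Replace WHERE with HAVING after the GROUP BY

Corrected query:
SELECT account, MIN(amount) FROM transactions GROUP BY account HAVING MIN(amount) >= 724.34

Result:
account | MIN(amount)
--------+------------
ACC-102 | 4564.33    
ACC-105 | 4471.18    
ACC-106 | 4586.19    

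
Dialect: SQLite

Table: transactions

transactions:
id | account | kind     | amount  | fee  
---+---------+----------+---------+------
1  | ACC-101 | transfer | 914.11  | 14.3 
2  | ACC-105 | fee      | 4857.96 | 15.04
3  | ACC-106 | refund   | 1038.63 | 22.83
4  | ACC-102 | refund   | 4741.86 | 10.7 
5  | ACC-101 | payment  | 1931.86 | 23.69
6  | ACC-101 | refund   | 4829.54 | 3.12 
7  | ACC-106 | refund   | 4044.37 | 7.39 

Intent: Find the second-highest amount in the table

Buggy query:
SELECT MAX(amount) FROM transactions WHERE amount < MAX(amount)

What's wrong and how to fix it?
Bug: The inner MAX is an aggregate inside WHERE, which is not allowed

Fix: Compute the overall MAX in a subquery, then take MAX of rows below it

Corrected query:
SELECT MAX(amount) FROM transactions WHERE amount < (SELECT MAX(amount) FROM transactions)

Result:
MAX(amount)
-----------
4829.54    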